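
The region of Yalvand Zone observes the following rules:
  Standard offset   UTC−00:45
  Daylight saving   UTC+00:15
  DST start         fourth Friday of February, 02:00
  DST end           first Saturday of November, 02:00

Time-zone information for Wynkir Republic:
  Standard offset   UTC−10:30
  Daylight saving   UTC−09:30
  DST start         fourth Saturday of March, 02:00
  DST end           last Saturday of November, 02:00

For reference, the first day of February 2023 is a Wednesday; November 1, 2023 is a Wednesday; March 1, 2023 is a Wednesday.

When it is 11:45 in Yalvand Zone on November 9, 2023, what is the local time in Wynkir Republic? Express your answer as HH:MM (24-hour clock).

1 February 2023 is a Wednesday, so the first Friday is February 3 and the fourth is February 24.
1 November 2023 is a Wednesday, so the first Saturday is November 4.
November 9, 2023 does not fall between 24 February and 4 November, so daylight saving is not in effect and Yalvand Zone is at UTC−00:45.
11:45 Yalvand Zone + 0h45m = 12:30 UTC.
1 March 2023 is a Wednesday, so the first Saturday is March 4 and the fourth is March 25.
1 November 2023 is a Wednesday, so Saturdays fall on 4, 11, 18, 25; the last is November 25.
At the standard offset (UTC−10:30), 12:30 UTC − 10h30m = 02:00 Wynkir Republic standard time.
Daylight saving runs 25 March – 25 November; the standard-time date in Wynkir Republic, November 9, 2023, is inside that window, so Wynkir Republic is at UTC−09:30.
12:30 UTC − 9h30m = 03:00 Wynkir Republic.

03:00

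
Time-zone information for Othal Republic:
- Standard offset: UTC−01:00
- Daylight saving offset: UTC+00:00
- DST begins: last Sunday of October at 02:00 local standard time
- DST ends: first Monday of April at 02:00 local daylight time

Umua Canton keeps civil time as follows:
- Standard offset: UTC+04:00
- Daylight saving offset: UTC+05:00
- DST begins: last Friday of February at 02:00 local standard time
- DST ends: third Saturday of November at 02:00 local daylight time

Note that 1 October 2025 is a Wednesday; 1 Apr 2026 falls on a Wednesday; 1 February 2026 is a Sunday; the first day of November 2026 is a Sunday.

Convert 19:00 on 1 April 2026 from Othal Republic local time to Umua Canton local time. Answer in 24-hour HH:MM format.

1 October 2025 is a Wednesday, so Sundays fall on 5, 12, 19, 26; the last is October 26.
1 April 2026 is a Wednesday, so the first Monday is April 6.
1 April 2026 lies within the daylight-saving period (26 October 2025 – 6 April 2026), so Othal Republic is on daylight time, UTC+00:00.
19:00 Othal Republic − 0h = 19:00 UTC.
1 February 2026 is a Sunday, so Fridays fall on 6, 13, 20, 27; the last is February 27.
1 November 2026 is a Sunday, so the first Saturday is November 7 and the third is November 21.
At the standard offset (UTC+04:00), 19:00 UTC + 4h = 23:00 Umua Canton standard time.
The standard-time date in Umua Canton, 1 April 2026, falls between 27 February and 21 November, so daylight saving is in effect and Umua Canton is at UTC+05:00.
19:00 UTC + 5h = 00:00 Umua Canton (rolling into the next day, 2 April 2026).

00:00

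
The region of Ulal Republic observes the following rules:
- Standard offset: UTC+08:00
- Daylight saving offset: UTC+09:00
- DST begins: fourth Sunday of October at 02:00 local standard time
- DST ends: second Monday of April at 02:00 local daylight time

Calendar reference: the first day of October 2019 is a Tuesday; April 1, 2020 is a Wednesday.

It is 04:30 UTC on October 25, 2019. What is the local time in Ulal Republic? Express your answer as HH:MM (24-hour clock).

1 October 2019 is a Tuesday, so the first Sunday is October 6 and the fourth is October 27.
1 April 2020 is a Wednesday, so the first Monday is April 6 and the second is April 13.
At the standard offset (UTC+08:00), 04:30 UTC + 8h = 12:30 Ulal Republic standard time.
Daylight saving runs 27 October 2019 – 13 April 2020; the standard-time date in Ulal Republic, October 25, 2019, is outside that window, so Ulal Republic is on standard time at UTC+08:00.
04:30 UTC + 8h = 12:30 local.

12:30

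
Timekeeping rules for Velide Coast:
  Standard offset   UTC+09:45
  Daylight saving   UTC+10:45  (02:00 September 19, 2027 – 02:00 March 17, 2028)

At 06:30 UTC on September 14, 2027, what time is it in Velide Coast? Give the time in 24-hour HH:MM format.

16:15

At the standard offset (UTC+09:45), 06:30 UTC + 9h45m = 16:15 Velide Coast standard time.
Daylight saving runs 19 September 2027 – 17 March 2028; the standard-time date in Velide Coast, September 14, 2027, is outside that window, so Velide Coast is on standard time at UTC+09:45.
06:30 UTC + 9h45m = 16:15 local.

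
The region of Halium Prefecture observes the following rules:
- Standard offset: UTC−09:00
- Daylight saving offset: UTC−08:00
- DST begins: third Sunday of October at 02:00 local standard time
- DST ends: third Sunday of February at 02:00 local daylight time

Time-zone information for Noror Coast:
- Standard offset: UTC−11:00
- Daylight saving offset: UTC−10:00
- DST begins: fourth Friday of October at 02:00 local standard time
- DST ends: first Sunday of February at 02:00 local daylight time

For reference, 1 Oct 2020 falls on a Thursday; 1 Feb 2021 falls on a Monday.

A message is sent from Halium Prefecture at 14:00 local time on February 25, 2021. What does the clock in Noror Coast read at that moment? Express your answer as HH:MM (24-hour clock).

12:00

1 October 2020 is a Thursday, so the first Sunday is October 4 and the third is October 18.
1 February 2021 is a Monday, so the first Sunday is February 7 and the third is February 21.
February 25, 2021 is outside the daylight-saving period (18 October 2020 – 21 February 2021), so Halium Prefecture is on standard time, UTC−09:00.
14:00 Halium Prefecture + 9h = 23:00 UTC.
1 October 2020 is a Thursday, so the first Friday is October 2 and the fourth is October 23.
1 February 2021 is a Monday, so the first Sunday is February 7.
At the standard offset (UTC−11:00), 23:00 UTC − 11h = 12:00 Noror Coast standard time.
The standard-time date in Noror Coast, February 25, 2021, is outside the daylight-saving period (23 October 2020 – 7 February 2021), so Noror Coast is on standard time, UTC−11:00.
23:00 UTC − 11h = 12:00 Noror Coast.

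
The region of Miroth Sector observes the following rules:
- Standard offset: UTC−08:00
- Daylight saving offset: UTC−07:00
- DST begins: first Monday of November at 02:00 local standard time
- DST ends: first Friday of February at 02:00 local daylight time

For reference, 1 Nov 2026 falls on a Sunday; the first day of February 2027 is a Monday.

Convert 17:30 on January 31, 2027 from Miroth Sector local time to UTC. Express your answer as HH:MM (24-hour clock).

1 November 2026 is a Sunday, so the first Monday is November 2.
1 February 2027 is a Monday, so the first Friday is February 5.
Daylight saving runs 2 November 2026 – 5 February 2027; January 31, 2027 is inside that window, so Miroth Sector is at UTC−07:00.
17:30 local + 7h = 00:30 UTC (rolling into the next day, 1 February 2027).

00:30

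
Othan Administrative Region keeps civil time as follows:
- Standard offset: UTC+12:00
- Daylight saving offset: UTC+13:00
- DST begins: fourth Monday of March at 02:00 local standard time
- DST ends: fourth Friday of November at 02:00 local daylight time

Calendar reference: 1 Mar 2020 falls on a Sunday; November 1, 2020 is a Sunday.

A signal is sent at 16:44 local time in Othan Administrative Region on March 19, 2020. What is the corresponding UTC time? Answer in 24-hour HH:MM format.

1 March 2020 is a Sunday, so the first Monday is March 2 and the fourth is March 23.
1 November 2020 is a Sunday, so the first Friday is November 6 and the fourth is November 27.
March 19, 2020 is outside the daylight-saving period (23 March – 27 November), so Othan Administrative Region is on standard time, UTC+12:00.
16:44 local − 12h = 04:44 UTC.

04:44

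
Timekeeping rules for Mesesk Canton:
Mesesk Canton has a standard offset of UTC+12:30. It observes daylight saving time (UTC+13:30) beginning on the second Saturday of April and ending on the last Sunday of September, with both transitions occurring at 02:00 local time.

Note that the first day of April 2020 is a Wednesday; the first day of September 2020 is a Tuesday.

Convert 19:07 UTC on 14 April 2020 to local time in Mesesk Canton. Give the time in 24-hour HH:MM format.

08:37

1 April 2020 is a Wednesday, so the first Saturday is April 4 and the second is April 11.
1 September 2020 is a Tuesday, so Sundays fall on 6, 13, 20, 27; the last is September 27.
At the standard offset (UTC+12:30), 19:07 UTC + 12h30m = 07:37 Mesesk Canton standard time (rolling into the next day, 15 April 2020).
Daylight saving runs 11 April – 27 September; the standard-time date in Mesesk Canton, 15 April 2020, is inside that window, so Mesesk Canton is at UTC+13:30.
19:07 UTC + 13h30m = 08:37 local (rolling into the next day, 15 April 2020).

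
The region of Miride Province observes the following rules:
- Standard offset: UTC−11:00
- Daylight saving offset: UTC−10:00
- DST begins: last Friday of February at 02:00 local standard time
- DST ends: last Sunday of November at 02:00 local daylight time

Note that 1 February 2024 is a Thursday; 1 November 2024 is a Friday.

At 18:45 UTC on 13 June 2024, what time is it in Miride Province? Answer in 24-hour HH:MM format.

1 February 2024 is a Thursday, so Fridays fall on 2, 9, 16, 23; the last is February 23.
1 November 2024 is a Friday, so Sundays fall on 3, 10, 17, 24; the last is November 24.
At the standard offset (UTC−11:00), 18:45 UTC − 11h = 07:45 Miride Province standard time.
Daylight saving runs 23 February – 24 November; the standard-time date in Miride Province, 13 June 2024, is inside that window, so Miride Province is at UTC−10:00.
18:45 UTC − 10h = 08:45 local.

08:45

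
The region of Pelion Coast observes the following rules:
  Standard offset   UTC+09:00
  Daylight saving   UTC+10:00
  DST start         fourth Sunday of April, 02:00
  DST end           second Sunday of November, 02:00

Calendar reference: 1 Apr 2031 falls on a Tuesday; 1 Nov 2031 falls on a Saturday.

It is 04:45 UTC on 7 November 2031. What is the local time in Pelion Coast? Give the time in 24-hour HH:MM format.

1 April 2031 is a Tuesday, so the first Sunday is April 6 and the fourth is April 27.
1 November 2031 is a Saturday, so the first Sunday is November 2 and the second is November 9.
At the standard offset (UTC+09:00), 04:45 UTC + 9h = 13:45 Pelion Coast standard time.
Daylight saving runs 27 April – 9 November; the standard-time date in Pelion Coast, 7 November 2031, is inside that window, so Pelion Coast is at UTC+10:00.
04:45 UTC + 10h = 14:45 local.

14:45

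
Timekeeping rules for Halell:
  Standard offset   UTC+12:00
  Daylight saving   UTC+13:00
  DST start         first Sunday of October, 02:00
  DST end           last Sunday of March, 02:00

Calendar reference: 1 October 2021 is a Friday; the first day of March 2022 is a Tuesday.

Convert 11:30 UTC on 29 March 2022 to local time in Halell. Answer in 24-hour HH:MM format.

1 October 2021 is a Friday, so the first Sunday is October 3.
1 March 2022 is a Tuesday, so Sundays fall on 6, 13, 20, 27; the last is March 27.
At the standard offset (UTC+12:00), 11:30 UTC + 12h = 23:30 Halell standard time.
Daylight saving runs 3 October 2021 – 27 March 2022; the standard-time date in Halell, 29 March 2022, is outside that window, so Halell is on standard time at UTC+12:00.
11:30 UTC + 12h = 23:30 local.

23:30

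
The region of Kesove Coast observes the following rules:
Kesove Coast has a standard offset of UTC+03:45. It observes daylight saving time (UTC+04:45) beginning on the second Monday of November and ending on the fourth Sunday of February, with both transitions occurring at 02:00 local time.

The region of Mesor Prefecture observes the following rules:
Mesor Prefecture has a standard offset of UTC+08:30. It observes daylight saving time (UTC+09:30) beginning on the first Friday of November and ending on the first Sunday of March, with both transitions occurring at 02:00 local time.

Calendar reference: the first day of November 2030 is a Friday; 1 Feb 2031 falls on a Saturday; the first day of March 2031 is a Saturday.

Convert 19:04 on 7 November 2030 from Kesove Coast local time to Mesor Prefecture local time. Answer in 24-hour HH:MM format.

1 November 2030 is a Friday, so the first Monday is November 4 and the second is November 11.
1 February 2031 is a Saturday, so the first Sunday is February 2 and the fourth is February 23.
7 November 2030 does not fall between 11 November 2030 and 23 February 2031, so daylight saving is not in effect and Kesove Coast is at UTC+03:45.
19:04 Kesove Coast − 3h45m = 15:19 UTC.
1 November 2030 is a Friday, so the first Friday is November 1.
1 March 2031 is a Saturday, so the first Sunday is March 2.
At the standard offset (UTC+08:30), 15:19 UTC + 8h30m = 23:49 Mesor Prefecture standard time.
Daylight saving runs 1 November 2030 – 2 March 2031; the standard-time date in Mesor Prefecture, 7 November 2030, is inside that window, so Mesor Prefecture is at UTC+09:30.
15:19 UTC + 9h30m = 00:49 Mesor Prefecture (rolling into the next day, 8 November 2030).

00:49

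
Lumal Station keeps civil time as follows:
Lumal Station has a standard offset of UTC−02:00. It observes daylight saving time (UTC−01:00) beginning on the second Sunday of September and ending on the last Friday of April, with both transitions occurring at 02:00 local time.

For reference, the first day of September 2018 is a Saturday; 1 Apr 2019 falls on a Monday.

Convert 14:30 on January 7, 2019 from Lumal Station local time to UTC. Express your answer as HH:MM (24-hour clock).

1 September 2018 is a Saturday, so the first Sunday is September 2 and the second is September 9.
1 April 2019 is a Monday, so Fridays fall on 5, 12, 19, 26; the last is April 26.
January 7, 2019 falls between 9 September 2018 and 26 April 2019, so daylight saving is in effect and Lumal Station is at UTC−01:00.
14:30 local + 1h = 15:30 UTC.

15:30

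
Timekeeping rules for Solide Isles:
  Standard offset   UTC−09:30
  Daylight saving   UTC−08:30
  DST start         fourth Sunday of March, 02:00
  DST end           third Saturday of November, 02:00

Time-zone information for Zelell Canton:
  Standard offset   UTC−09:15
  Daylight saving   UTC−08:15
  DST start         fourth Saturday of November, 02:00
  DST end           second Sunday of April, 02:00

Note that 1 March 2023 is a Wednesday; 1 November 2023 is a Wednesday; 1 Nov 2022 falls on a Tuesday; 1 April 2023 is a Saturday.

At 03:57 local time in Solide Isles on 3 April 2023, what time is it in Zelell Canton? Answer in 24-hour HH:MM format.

1 March 2023 is a Wednesday, so the first Sunday is March 5 and the fourth is March 26.
1 November 2023 is a Wednesday, so the first Saturday is November 4 and the third is November 18.
Daylight saving runs 26 March – 18 November; 3 April 2023 is inside that window, so Solide Isles is at UTC−08:30.
03:57 Solide Isles + 8h30m = 12:27 UTC.
1 November 2022 is a Tuesday, so the first Saturday is November 5 and the fourth is November 26.
1 April 2023 is a Saturday, so the first Sunday is April 2 and the second is April 9.
At the standard offset (UTC−09:15), 12:27 UTC − 9h15m = 03:12 Zelell Canton standard time.
The standard-time date in Zelell Canton, 3 April 2023, falls between 26 November 2022 and 9 April 2023, so daylight saving is in effect and Zelell Canton is at UTC−08:15.
12:27 UTC − 8h15m = 04:12 Zelell Canton.

04:12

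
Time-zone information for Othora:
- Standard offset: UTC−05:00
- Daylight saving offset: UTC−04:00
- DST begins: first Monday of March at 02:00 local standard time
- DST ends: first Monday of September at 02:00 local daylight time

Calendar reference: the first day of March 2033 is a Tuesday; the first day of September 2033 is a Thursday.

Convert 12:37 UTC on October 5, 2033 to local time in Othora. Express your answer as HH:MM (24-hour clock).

07:37

1 March 2033 is a Tuesday, so the first Monday is March 7.
1 September 2033 is a Thursday, so the first Monday is September 5.
At the standard offset (UTC−05:00), 12:37 UTC − 5h = 07:37 Othora standard time.
The standard-time date in Othora, October 5, 2033, does not fall between 7 March and 5 September, so daylight saving is not in effect and Othora is at UTC−05:00.
12:37 UTC − 5h = 07:37 local.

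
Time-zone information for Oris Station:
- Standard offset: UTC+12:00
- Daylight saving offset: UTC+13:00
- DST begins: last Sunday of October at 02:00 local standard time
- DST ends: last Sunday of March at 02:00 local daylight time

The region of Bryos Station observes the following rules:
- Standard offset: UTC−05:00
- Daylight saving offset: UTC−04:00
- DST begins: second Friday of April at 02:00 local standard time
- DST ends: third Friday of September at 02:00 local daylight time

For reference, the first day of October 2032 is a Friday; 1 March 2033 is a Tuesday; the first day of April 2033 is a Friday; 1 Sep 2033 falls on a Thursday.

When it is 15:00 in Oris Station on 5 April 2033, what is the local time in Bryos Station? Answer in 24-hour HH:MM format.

1 October 2032 is a Friday, so Sundays fall on 3, 10, 17, 24, 31; the last is October 31.
1 March 2033 is a Tuesday, so Sundays fall on 6, 13, 20, 27; the last is March 27.
5 April 2033 does not fall between 31 October 2032 and 27 March 2033, so daylight saving is not in effect and Oris Station is at UTC+12:00.
15:00 Oris Station − 12h = 03:00 UTC.
1 April 2033 is a Friday, so the first Friday is April 1 and the second is April 8.
1 September 2033 is a Thursday, so the first Friday is September 2 and the third is September 16.
At the standard offset (UTC−05:00), 03:00 UTC − 5h = 22:00 Bryos Station standard time (rolling into the previous day, 4 April 2033).
Daylight saving runs 8 April – 16 September; the standard-time date in Bryos Station, 4 April 2033, is outside that window, so Bryos Station is on standard time at UTC−05:00.
03:00 UTC − 5h = 22:00 Bryos Station (rolling into the previous day, 4 April 2033).

22:00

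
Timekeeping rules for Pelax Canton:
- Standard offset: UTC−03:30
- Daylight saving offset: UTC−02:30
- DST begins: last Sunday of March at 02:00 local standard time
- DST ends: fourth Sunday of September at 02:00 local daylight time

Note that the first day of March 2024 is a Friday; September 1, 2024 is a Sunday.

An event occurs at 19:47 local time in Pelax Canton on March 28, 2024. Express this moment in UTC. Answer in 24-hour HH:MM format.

23:17

1 March 2024 is a Friday, so Sundays fall on 3, 10, 17, 24, 31; the last is March 31.
1 September 2024 is a Sunday, so the first Sunday is September 1 and the fourth is September 22.
March 28, 2024 is outside the daylight-saving period (31 March – 22 September), so Pelax Canton is on standard time, UTC−03:30.
19:47 local + 3h30m = 23:17 UTC.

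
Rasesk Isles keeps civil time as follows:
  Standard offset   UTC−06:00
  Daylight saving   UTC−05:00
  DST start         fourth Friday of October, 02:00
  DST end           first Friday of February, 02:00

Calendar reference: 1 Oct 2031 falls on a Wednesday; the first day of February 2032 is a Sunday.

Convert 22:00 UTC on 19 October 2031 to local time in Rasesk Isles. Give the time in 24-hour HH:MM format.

1 October 2031 is a Wednesday, so the first Friday is October 3 and the fourth is October 24.
1 February 2032 is a Sunday, so the first Friday is February 6.
At the standard offset (UTC−06:00), 22:00 UTC − 6h = 16:00 Rasesk Isles standard time.
Daylight saving runs 24 October 2031 – 6 February 2032; the standard-time date in Rasesk Isles, 19 October 2031, is outside that window, so Rasesk Isles is on standard time at UTC−06:00.
22:00 UTC − 6h = 16:00 local.

16:00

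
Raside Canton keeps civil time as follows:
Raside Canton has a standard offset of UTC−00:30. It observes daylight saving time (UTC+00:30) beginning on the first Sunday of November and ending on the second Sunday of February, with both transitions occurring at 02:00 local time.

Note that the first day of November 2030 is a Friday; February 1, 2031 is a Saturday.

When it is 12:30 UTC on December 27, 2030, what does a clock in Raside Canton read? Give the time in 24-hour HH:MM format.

13:00

1 November 2030 is a Friday, so the first Sunday is November 3.
1 February 2031 is a Saturday, so the first Sunday is February 2 and the second is February 9.
At the standard offset (UTC−00:30), 12:30 UTC − 0h30m = 12:00 Raside Canton standard time.
The standard-time date in Raside Canton, December 27, 2030, lies within the daylight-saving period (3 November 2030 – 9 February 2031), so Raside Canton is on daylight time, UTC+00:30.
12:30 UTC + 0h30m = 13:00 local.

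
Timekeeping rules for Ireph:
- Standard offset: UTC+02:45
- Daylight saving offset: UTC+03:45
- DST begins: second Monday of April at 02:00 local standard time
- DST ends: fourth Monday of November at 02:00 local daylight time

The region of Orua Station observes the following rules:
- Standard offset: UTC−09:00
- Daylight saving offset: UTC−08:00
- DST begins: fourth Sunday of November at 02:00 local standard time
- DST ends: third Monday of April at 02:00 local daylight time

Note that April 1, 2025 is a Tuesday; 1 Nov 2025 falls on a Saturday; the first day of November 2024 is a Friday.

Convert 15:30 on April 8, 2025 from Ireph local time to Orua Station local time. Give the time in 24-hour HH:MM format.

04:45

1 April 2025 is a Tuesday, so the first Monday is April 7 and the second is April 14.
1 November 2025 is a Saturday, so the first Monday is November 3 and the fourth is November 24.
Daylight saving runs 14 April – 24 November; April 8, 2025 is outside that window, so Ireph is on standard time at UTC+02:45.
15:30 Ireph − 2h45m = 12:45 UTC.
1 November 2024 is a Friday, so the first Sunday is November 3 and the fourth is November 24.
1 April 2025 is a Tuesday, so the first Monday is April 7 and the third is April 21.
At the standard offset (UTC−09:00), 12:45 UTC − 9h = 03:45 Orua Station standard time.
The standard-time date in Orua Station, April 8, 2025, falls between 24 November 2024 and 21 April 2025, so daylight saving is in effect and Orua Station is at UTC−08:00.
12:45 UTC − 8h = 04:45 Orua Station.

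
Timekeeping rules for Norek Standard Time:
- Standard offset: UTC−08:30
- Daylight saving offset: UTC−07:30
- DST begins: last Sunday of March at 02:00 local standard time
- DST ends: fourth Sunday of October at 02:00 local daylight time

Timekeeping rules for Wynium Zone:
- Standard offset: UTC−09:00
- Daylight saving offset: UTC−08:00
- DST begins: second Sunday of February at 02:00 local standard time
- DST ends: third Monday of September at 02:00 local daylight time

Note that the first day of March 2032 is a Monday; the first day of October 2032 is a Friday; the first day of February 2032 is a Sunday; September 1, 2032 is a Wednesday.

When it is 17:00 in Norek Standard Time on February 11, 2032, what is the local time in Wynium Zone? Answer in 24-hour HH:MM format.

17:30

1 March 2032 is a Monday, so Sundays fall on 7, 14, 21, 28; the last is March 28.
1 October 2032 is a Friday, so the first Sunday is October 3 and the fourth is October 24.
February 11, 2032 is outside the daylight-saving period (28 March – 24 October), so Norek Standard Time is on standard time, UTC−08:30.
17:00 Norek Standard Time + 8h30m = 01:30 UTC (rolling into the next day, 12 February 2032).
1 February 2032 is a Sunday, so the first Sunday is February 1 and the second is February 8.
1 September 2032 is a Wednesday, so the first Monday is September 6 and the third is September 20.
At the standard offset (UTC−09:00), 01:30 UTC − 9h = 16:30 Wynium Zone standard time (rolling into the previous day, 11 February 2032).
The standard-time date in Wynium Zone, February 11, 2032, falls between 8 February and 20 September, so daylight saving is in effect and Wynium Zone is at UTC−08:00.
01:30 UTC − 8h = 17:30 Wynium Zone (rolling into the previous day, 11 February 2032).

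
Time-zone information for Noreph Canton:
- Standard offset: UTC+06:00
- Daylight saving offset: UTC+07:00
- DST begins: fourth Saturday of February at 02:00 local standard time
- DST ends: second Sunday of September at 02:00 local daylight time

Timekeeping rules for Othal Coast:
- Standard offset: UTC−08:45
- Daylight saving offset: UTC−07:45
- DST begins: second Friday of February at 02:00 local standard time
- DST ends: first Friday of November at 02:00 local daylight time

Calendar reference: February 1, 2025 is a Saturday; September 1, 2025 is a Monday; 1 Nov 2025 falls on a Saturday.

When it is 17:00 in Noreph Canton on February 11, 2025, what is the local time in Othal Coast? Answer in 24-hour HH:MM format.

02:15

1 February 2025 is a Saturday, so the first Saturday is February 1 and the fourth is February 22.
1 September 2025 is a Monday, so the first Sunday is September 7 and the second is September 14.
February 11, 2025 does not fall between 22 February and 14 September, so daylight saving is not in effect and Noreph Canton is at UTC+06:00.
17:00 Noreph Canton − 6h = 11:00 UTC.
1 February 2025 is a Saturday, so the first Friday is February 7 and the second is February 14.
1 November 2025 is a Saturday, so the first Friday is November 7.
At the standard offset (UTC−08:45), 11:00 UTC − 8h45m = 02:15 Othal Coast standard time.
The standard-time date in Othal Coast, February 11, 2025, is outside the daylight-saving period (14 February – 7 November), so Othal Coast is on standard time, UTC−08:45.
11:00 UTC − 8h45m = 02:15 Othal Coast.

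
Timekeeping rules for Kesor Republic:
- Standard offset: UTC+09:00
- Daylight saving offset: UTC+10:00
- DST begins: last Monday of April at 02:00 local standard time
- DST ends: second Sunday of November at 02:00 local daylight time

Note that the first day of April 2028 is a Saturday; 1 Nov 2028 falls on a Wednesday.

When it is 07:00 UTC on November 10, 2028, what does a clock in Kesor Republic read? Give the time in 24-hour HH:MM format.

17:00

1 April 2028 is a Saturday, so Mondays fall on 3, 10, 17, 24; the last is April 24.
1 November 2028 is a Wednesday, so the first Sunday is November 5 and the second is November 12.
At the standard offset (UTC+09:00), 07:00 UTC + 9h = 16:00 Kesor Republic standard time.
The standard-time date in Kesor Republic, November 10, 2028, falls between 24 April and 12 November, so daylight saving is in effect and Kesor Republic is at UTC+10:00.
07:00 UTC + 10h = 17:00 local.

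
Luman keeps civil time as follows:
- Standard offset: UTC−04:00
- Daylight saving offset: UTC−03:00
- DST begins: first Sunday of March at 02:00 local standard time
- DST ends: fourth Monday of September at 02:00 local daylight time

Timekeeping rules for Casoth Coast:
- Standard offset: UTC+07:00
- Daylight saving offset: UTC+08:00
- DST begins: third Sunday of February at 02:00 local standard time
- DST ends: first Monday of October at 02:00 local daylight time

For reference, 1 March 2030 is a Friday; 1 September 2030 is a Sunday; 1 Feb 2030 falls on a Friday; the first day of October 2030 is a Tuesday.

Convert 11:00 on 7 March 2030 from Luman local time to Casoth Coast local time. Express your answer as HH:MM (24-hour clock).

1 March 2030 is a Friday, so the first Sunday is March 3.
1 September 2030 is a Sunday, so the first Monday is September 2 and the fourth is September 23.
7 March 2030 falls between 3 March and 23 September, so daylight saving is in effect and Luman is at UTC−03:00.
11:00 Luman + 3h = 14:00 UTC.
1 February 2030 is a Friday, so the first Sunday is February 3 and the third is February 17.
1 October 2030 is a Tuesday, so the first Monday is October 7.
At the standard offset (UTC+07:00), 14:00 UTC + 7h = 21:00 Casoth Coast standard time.
The standard-time date in Casoth Coast, 7 March 2030, lies within the daylight-saving period (17 February – 7 October), so Casoth Coast is on daylight time, UTC+08:00.
14:00 UTC + 8h = 22:00 Casoth Coast.

22:00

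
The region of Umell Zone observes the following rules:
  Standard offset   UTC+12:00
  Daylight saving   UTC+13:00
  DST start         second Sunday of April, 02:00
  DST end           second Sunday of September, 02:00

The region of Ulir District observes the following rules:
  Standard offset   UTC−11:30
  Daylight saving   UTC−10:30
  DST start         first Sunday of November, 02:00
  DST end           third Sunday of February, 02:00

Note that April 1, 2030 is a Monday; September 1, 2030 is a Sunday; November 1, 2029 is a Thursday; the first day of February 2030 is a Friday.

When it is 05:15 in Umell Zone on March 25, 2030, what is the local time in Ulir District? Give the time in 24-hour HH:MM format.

1 April 2030 is a Monday, so the first Sunday is April 7 and the second is April 14.
1 September 2030 is a Sunday, so the first Sunday is September 1 and the second is September 8.
March 25, 2030 does not fall between 14 April and 8 September, so daylight saving is not in effect and Umell Zone is at UTC+12:00.
05:15 Umell Zone − 12h = 17:15 UTC (rolling into the previous day, 24 March 2030).
1 November 2029 is a Thursday, so the first Sunday is November 4.
1 February 2030 is a Friday, so the first Sunday is February 3 and the third is February 17.
At the standard offset (UTC−11:30), 17:15 UTC − 11h30m = 05:45 Ulir District standard time.
The standard-time date in Ulir District, March 24, 2030, does not fall between 4 November 2029 and 17 February 2030, so daylight saving is not in effect and Ulir District is at UTC−11:30.
17:15 UTC − 11h30m = 05:45 Ulir District.

05:45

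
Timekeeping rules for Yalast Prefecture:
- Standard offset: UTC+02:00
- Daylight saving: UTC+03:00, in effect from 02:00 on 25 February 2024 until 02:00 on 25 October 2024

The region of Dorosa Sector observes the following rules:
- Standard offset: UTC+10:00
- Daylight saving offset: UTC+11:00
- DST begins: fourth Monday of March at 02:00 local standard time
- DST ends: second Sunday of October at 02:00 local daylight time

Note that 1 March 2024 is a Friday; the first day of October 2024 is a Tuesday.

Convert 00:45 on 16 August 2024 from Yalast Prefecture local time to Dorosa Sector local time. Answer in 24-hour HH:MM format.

08:45

16 August 2024 lies within the daylight-saving period (25 February – 25 October), so Yalast Prefecture is on daylight time, UTC+03:00.
00:45 Yalast Prefecture − 3h = 21:45 UTC (rolling into the previous day, 15 August 2024).
1 March 2024 is a Friday, so the first Monday is March 4 and the fourth is March 25.
1 October 2024 is a Tuesday, so the first Sunday is October 6 and the second is October 13.
At the standard offset (UTC+10:00), 21:45 UTC + 10h = 07:45 Dorosa Sector standard time (rolling into the next day, 16 August 2024).
Daylight saving runs 25 March – 13 October; the standard-time date in Dorosa Sector, 16 August 2024, is inside that window, so Dorosa Sector is at UTC+11:00.
21:45 UTC + 11h = 08:45 Dorosa Sector (rolling into the next day, 16 August 2024).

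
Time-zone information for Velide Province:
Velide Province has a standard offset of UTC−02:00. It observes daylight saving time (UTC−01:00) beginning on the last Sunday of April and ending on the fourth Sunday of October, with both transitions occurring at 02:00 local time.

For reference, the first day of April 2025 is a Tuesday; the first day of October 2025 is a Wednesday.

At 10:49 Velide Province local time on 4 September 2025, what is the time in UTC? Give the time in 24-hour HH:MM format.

11:49

1 April 2025 is a Tuesday, so Sundays fall on 6, 13, 20, 27; the last is April 27.
1 October 2025 is a Wednesday, so the first Sunday is October 5 and the fourth is October 26.
Daylight saving runs 27 April – 26 October; 4 September 2025 is inside that window, so Velide Province is at UTC−01:00.
10:49 local + 1h = 11:49 UTC.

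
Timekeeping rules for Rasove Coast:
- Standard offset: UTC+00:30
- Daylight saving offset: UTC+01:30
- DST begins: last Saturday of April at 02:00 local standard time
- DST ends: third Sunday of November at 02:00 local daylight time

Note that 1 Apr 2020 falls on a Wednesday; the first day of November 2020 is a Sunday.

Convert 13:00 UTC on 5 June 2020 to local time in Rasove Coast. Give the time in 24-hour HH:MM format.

14:30

1 April 2020 is a Wednesday, so Saturdays fall on 4, 11, 18, 25; the last is April 25.
1 November 2020 is a Sunday, so the first Sunday is November 1 and the third is November 15.
At the standard offset (UTC+00:30), 13:00 UTC + 0h30m = 13:30 Rasove Coast standard time.
The standard-time date in Rasove Coast, 5 June 2020, falls between 25 April and 15 November, so daylight saving is in effect and Rasove Coast is at UTC+01:30.
13:00 UTC + 1h30m = 14:30 local.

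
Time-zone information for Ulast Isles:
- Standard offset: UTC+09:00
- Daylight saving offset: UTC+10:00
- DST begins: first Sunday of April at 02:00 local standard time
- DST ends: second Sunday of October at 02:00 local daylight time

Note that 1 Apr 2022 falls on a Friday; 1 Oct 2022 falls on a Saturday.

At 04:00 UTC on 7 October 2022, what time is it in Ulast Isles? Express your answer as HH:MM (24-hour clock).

14:00

1 April 2022 is a Friday, so the first Sunday is April 3.
1 October 2022 is a Saturday, so the first Sunday is October 2 and the second is October 9.
At the standard offset (UTC+09:00), 04:00 UTC + 9h = 13:00 Ulast Isles standard time.
The standard-time date in Ulast Isles, 7 October 2022, falls between 3 April and 9 October, so daylight saving is in effect and Ulast Isles is at UTC+10:00.
04:00 UTC + 10h = 14:00 local.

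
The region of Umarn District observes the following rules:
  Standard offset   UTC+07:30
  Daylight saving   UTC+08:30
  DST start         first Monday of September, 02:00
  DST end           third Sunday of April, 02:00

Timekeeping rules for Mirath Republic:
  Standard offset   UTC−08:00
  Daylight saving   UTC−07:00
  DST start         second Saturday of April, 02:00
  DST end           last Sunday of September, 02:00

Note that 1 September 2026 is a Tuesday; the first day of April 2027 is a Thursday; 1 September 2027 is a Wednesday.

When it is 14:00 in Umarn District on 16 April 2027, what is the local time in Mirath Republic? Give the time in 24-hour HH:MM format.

22:30

1 September 2026 is a Tuesday, so the first Monday is September 7.
1 April 2027 is a Thursday, so the first Sunday is April 4 and the third is April 18.
16 April 2027 falls between 7 September 2026 and 18 April 2027, so daylight saving is in effect and Umarn District is at UTC+08:30.
14:00 Umarn District − 8h30m = 05:30 UTC.
1 April 2027 is a Thursday, so the first Saturday is April 3 and the second is April 10.
1 September 2027 is a Wednesday, so Sundays fall on 5, 12, 19, 26; the last is September 26.
At the standard offset (UTC−08:00), 05:30 UTC − 8h = 21:30 Mirath Republic standard time (rolling into the previous day, 15 April 2027).
The standard-time date in Mirath Republic, 15 April 2027, falls between 10 April and 26 September, so daylight saving is in effect and Mirath Republic is at UTC−07:00.
05:30 UTC − 7h = 22:30 Mirath Republic (rolling into the previous day, 15 April 2027).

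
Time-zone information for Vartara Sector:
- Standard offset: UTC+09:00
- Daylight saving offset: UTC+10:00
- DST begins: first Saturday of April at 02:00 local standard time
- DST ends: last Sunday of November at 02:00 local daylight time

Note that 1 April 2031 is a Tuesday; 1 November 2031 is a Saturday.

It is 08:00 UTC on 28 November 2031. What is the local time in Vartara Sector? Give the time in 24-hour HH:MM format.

18:00

1 April 2031 is a Tuesday, so the first Saturday is April 5.
1 November 2031 is a Saturday, so Sundays fall on 2, 9, 16, 23, 30; the last is November 30.
At the standard offset (UTC+09:00), 08:00 UTC + 9h = 17:00 Vartara Sector standard time.
The standard-time date in Vartara Sector, 28 November 2031, lies within the daylight-saving period (5 April – 30 November), so Vartara Sector is on daylight time, UTC+10:00.
08:00 UTC + 10h = 18:00 local.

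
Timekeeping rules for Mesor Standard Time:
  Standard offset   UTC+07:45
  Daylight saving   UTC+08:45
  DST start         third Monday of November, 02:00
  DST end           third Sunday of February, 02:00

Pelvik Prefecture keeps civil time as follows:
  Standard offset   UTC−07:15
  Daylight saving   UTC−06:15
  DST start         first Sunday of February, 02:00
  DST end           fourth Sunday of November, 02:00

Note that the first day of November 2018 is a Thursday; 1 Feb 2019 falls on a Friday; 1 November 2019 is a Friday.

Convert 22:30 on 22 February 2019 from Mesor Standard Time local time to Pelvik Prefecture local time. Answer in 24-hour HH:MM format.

1 November 2018 is a Thursday, so the first Monday is November 5 and the third is November 19.
1 February 2019 is a Friday, so the first Sunday is February 3 and the third is February 17.
22 February 2019 is outside the daylight-saving period (19 November 2018 – 17 February 2019), so Mesor Standard Time is on standard time, UTC+07:45.
22:30 Mesor Standard Time − 7h45m = 14:45 UTC.
1 February 2019 is a Friday, so the first Sunday is February 3.
1 November 2019 is a Friday, so the first Sunday is November 3 and the fourth is November 24.
At the standard offset (UTC−07:15), 14:45 UTC − 7h15m = 07:30 Pelvik Prefecture standard time.
The standard-time date in Pelvik Prefecture, 22 February 2019, falls between 3 February and 24 November, so daylight saving is in effect and Pelvik Prefecture is at UTC−06:15.
14:45 UTC − 6h15m = 08:30 Pelvik Prefecture.

08:30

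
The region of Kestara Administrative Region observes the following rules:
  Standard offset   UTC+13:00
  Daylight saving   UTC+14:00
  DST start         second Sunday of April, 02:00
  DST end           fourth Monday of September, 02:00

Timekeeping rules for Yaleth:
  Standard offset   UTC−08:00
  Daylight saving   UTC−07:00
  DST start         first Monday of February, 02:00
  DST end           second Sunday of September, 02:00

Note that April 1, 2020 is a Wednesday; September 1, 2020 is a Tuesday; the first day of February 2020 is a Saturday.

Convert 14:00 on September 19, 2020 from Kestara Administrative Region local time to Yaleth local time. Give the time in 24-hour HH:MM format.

1 April 2020 is a Wednesday, so the first Sunday is April 5 and the second is April 12.
1 September 2020 is a Tuesday, so the first Monday is September 7 and the fourth is September 28.
September 19, 2020 falls between 12 April and 28 September, so daylight saving is in effect and Kestara Administrative Region is at UTC+14:00.
14:00 Kestara Administrative Region − 14h = 00:00 UTC.
1 February 2020 is a Saturday, so the first Monday is February 3.
1 September 2020 is a Tuesday, so the first Sunday is September 6 and the second is September 13.
At the standard offset (UTC−08:00), 00:00 UTC − 8h = 16:00 Yaleth standard time (rolling into the previous day, 18 September 2020).
The standard-time date in Yaleth, September 18, 2020, is outside the daylight-saving period (3 February – 13 September), so Yaleth is on standard time, UTC−08:00.
00:00 UTC − 8h = 16:00 Yaleth (rolling into the previous day, 18 September 2020).

16:00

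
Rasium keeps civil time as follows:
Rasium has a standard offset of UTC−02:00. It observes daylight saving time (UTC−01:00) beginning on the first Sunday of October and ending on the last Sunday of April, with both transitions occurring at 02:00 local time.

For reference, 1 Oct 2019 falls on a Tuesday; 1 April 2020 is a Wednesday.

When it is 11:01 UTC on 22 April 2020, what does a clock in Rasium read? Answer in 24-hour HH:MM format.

1 October 2019 is a Tuesday, so the first Sunday is October 6.
1 April 2020 is a Wednesday, so Sundays fall on 5, 12, 19, 26; the last is April 26.
At the standard offset (UTC−02:00), 11:01 UTC − 2h = 09:01 Rasium standard time.
Daylight saving runs 6 October 2019 – 26 April 2020; the standard-time date in Rasium, 22 April 2020, is inside that window, so Rasium is at UTC−01:00.
11:01 UTC − 1h = 10:01 local.

10:01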